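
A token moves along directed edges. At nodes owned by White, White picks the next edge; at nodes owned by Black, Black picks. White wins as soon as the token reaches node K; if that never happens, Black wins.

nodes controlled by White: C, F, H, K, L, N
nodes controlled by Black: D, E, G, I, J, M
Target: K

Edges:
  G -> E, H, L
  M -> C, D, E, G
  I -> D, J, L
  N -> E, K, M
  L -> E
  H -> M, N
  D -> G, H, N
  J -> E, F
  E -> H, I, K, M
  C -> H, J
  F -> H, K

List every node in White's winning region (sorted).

A0 = {K}
A1: add {F, N} — F (White) has F→K; N (White) has N→K.
A2: add {H} — H (White) has H→N.
A3: add {C} — C (White) has C→H.
A4 = A3; e.g. D (Black) can still go to G. Fixed point.
White's winning region = {C, F, H, K, N}.

C, F, H, K, N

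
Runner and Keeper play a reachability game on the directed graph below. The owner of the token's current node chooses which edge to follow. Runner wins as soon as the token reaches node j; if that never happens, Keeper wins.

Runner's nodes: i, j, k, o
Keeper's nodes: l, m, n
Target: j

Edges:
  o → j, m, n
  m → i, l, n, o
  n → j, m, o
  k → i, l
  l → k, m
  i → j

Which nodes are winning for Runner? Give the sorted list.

A0 = {j}
A1: add {i, o} — i (Runner) has i→j; o (Runner) has o→j.
A2: add {k} — k (Runner) has k→i.
A3 = A2; e.g. l (Keeper) can still go to m. Fixed point.
Runner's winning region = {i, j, k, o}.

i, j, k, o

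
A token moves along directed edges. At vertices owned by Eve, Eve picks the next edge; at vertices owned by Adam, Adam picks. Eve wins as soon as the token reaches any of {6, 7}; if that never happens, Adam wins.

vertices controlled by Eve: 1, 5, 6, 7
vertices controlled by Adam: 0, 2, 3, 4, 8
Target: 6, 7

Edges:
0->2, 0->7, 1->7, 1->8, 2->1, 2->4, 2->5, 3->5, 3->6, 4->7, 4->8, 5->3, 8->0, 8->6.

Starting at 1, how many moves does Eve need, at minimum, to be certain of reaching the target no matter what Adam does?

1

A0 = {6, 7}
A1: add {1} — 1 (Eve) has 1→7.
A2 = A1; e.g. 0 (Adam) can still go to 2. Fixed point.
1 enters the attractor at level 1, so Eve can force the target in 1 move from there.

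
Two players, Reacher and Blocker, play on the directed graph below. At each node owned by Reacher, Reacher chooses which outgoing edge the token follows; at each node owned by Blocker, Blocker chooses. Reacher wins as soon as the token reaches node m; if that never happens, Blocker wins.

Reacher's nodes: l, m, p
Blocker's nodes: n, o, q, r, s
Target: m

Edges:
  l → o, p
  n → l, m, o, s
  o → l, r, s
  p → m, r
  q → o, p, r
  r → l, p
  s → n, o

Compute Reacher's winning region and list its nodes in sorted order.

l, m, p, r

A0 = {m}
A1: add {p} — p (Reacher) has p→m.
A2: add {l} — l (Reacher) has l→p.
A3: add {r} — r (Blocker): all of {l, p} already in.
A4 = A3; e.g. n (Blocker) can still go to o. Fixed point.
Reacher's winning region = {l, m, p, r}.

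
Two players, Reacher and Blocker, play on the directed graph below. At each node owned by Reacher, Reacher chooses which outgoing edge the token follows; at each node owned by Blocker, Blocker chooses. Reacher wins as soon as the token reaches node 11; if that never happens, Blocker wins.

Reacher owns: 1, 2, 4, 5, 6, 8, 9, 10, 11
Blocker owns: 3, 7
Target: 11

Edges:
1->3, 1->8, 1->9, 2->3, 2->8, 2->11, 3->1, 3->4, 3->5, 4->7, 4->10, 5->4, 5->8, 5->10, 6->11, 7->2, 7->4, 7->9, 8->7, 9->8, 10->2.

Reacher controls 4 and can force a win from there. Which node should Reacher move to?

A0 = {11}
A1: add {2, 6} — 2 (Reacher) has 2→11; 6 (Reacher) has 6→11.
A2: add {10} — 10 (Reacher) has 10→2.
A3: add {4, 5} — 4 (Reacher) has 4→10; 5 (Reacher) has 5→10.
A4 = A3; e.g. 1 (Reacher) has no edge into A3. Fixed point.
From 4, successor 10 is in the attractor (rank 2); the other successor 7 is not.

10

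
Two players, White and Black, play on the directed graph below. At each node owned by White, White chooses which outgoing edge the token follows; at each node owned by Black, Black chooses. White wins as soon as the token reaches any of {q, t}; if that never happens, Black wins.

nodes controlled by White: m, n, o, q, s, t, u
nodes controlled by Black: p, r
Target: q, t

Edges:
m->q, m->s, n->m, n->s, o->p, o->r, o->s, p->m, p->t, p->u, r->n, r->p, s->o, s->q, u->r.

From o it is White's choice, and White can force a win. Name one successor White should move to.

A0 = {q, t}
A1: add {m, s} — m (White) has m→q; s (White) has s→q.
A2: add {n, o} — n (White) has n→m; o (White) has o→s.
A3 = A2; e.g. p (Black) can still go to u. Fixed point.
From o, successor s is in the attractor (rank 1); the other successors p, r are not.

s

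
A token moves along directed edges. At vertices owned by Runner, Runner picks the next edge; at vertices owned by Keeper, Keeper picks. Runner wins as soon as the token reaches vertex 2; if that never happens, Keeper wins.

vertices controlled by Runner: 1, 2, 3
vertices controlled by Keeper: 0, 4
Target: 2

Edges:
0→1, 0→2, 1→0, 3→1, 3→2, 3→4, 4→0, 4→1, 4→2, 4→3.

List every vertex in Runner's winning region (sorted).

2, 3

A0 = {2}
A1: add {3} — 3 (Runner) has 3→2.
A2 = A1; e.g. 0 (Keeper) can still go to 1. Fixed point.
Runner's winning region = {2, 3}.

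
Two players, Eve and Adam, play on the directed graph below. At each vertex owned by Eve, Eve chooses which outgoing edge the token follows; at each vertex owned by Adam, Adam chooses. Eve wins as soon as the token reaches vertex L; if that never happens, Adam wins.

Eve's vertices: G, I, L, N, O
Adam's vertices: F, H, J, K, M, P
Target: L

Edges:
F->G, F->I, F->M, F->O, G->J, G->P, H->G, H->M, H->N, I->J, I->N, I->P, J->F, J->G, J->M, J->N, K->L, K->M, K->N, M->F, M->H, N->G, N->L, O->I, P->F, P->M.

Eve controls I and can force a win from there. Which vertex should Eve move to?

A0 = {L}
A1: add {N} — N (Eve) has N→L.
A2: add {I} — I (Eve) has I→N.
A3: add {O} — O (Eve) has O→I.
A4 = A3; e.g. F (Adam) can still go to G. Fixed point.
From I, successor N is in the attractor (rank 1); the other successors J, P are not.

N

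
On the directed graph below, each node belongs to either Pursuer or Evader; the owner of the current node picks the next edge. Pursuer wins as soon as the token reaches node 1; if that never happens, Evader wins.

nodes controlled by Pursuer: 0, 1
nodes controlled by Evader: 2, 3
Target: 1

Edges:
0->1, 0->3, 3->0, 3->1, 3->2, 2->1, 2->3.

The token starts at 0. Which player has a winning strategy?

A0 = {1}
A1: add {0} — 0 (Pursuer) has 0→1.
A2 = A1; e.g. 2 (Evader) can still go to 3. Fixed point.
0 ∈ A1, so Pursuer can force the target.

Pursuer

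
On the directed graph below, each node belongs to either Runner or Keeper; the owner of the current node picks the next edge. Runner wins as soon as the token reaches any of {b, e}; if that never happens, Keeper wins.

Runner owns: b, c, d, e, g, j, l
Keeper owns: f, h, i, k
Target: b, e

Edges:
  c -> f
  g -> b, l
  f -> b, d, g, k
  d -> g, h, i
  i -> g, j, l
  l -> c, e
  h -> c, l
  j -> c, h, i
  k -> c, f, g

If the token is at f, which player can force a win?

A0 = {b, e}
A1: add {g, l} — g (Runner) has g→b; l (Runner) has l→e.
A2: add {d} — d (Runner) has d→g.
A3 = A2; e.g. c (Runner) has no edge into A2. Fixed point.
f never enters the attractor, so Keeper can avoid the target forever.

Keeper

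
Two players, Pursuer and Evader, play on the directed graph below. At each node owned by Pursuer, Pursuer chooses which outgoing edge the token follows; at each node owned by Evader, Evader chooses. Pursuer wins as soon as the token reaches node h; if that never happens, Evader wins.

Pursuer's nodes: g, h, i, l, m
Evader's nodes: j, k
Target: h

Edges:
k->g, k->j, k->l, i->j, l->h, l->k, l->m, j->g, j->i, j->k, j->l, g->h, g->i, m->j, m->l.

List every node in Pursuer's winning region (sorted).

A0 = {h}
A1: add {g, l} — g (Pursuer) has g→h; l (Pursuer) has l→h.
A2: add {m} — m (Pursuer) has m→l.
A3 = A2; e.g. i (Pursuer) has no edge into A2. Fixed point.
Pursuer's winning region = {g, h, l, m}.

g, h, l, m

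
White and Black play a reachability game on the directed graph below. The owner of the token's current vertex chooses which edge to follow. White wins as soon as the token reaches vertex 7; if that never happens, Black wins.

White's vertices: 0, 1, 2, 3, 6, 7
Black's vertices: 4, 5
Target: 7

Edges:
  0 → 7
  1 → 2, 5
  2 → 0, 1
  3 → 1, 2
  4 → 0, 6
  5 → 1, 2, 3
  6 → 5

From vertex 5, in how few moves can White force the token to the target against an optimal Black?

4

A0 = {7}
A1: add {0} — 0 (White) has 0→7.
A2: add {2} — 2 (White) has 2→0.
A3: add {1, 3} — 1 (White) has 1→2; 3 (White) has 3→2.
A4: add {5} — 5 (Black): all of {1, 2, 3} already in.
5 enters the attractor at level 4, so White can force the target in 4 moves from there.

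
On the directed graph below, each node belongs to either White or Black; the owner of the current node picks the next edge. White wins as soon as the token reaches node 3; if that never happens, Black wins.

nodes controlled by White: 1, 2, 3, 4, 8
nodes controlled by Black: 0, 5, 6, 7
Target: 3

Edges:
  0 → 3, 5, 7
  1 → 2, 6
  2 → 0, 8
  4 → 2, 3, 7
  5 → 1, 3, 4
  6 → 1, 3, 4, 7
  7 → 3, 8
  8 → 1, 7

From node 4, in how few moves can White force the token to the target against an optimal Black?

A0 = {3}
A1: add {4} — 4 (White) has 4→3.
A2 = A1; e.g. 0 (Black) can still go to 5. Fixed point.
4 enters the attractor at level 1, so White can force the target in 1 move from there.

1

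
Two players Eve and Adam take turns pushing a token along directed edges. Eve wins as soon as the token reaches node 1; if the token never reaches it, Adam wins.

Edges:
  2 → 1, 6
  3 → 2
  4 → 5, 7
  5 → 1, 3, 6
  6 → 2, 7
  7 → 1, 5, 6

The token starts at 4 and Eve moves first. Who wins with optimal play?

Adam

Track states (vertex, player-to-move).
A0 = {(1,Eve), (1,Adam)}
A1: add {(2,Eve), (5,Eve), (7,Eve)}.
A2: add {(3,Adam), (4,Adam), (6,Adam)}.
A3 = A2; e.g. (2,Adam) stays out. (4,Eve) never enters ⇒ Adam avoids the target.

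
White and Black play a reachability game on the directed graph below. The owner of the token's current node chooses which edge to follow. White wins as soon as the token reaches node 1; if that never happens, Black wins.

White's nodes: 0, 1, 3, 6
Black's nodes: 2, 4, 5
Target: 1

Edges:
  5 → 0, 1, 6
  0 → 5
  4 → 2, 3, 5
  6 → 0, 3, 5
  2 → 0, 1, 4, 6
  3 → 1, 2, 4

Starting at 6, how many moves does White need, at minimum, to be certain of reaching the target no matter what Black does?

2

A0 = {1}
A1: add {3} — 3 (White) has 3→1.
A2: add {6} — 6 (White) has 6→3.
A3 = A2; e.g. 0 (White) has no edge into A2. Fixed point.
6 enters the attractor at level 2, so White can force the target in 2 moves from there.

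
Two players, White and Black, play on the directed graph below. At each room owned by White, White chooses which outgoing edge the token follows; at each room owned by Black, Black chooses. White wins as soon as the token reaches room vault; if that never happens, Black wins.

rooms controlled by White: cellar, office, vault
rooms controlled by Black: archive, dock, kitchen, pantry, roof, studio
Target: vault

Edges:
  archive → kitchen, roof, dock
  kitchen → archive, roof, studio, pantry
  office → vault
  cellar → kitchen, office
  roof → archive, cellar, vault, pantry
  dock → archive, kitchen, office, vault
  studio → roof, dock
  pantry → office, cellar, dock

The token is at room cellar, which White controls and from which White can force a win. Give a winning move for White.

A0 = {vault}
A1: add {office} — office (White) has office→vault.
A2: add {cellar} — cellar (White) has cellar→office.
A3 = A2; e.g. archive (Black) can still go to kitchen. Fixed point.
From cellar, successor office is in the attractor (rank 1); the other successor kitchen is not.

office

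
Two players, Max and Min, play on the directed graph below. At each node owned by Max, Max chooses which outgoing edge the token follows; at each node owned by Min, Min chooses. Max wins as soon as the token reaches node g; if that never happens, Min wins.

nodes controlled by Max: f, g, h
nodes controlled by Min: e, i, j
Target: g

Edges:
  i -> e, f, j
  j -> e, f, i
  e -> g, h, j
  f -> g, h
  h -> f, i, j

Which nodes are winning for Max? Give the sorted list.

A0 = {g}
A1: add {f} — f (Max) has f→g.
A2: add {h} — h (Max) has h→f.
A3 = A2; e.g. e (Min) can still go to j. Fixed point.
Max's winning region = {f, g, h}.

f, g, h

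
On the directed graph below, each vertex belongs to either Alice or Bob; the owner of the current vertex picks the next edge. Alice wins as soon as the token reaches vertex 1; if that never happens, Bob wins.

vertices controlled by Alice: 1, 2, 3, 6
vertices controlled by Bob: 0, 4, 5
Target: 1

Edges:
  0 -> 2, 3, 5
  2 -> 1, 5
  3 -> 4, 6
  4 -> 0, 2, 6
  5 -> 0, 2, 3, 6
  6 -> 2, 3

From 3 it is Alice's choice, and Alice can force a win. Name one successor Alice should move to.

A0 = {1}
A1: add {2} — 2 (Alice) has 2→1.
A2: add {6} — 6 (Alice) has 6→2.
A3: add {3} — 3 (Alice) has 3→6.
A4 = A3; e.g. 0 (Bob) can still go to 5. Fixed point.
From 3, successor 6 is in the attractor (rank 2); the other successor 4 is not.

6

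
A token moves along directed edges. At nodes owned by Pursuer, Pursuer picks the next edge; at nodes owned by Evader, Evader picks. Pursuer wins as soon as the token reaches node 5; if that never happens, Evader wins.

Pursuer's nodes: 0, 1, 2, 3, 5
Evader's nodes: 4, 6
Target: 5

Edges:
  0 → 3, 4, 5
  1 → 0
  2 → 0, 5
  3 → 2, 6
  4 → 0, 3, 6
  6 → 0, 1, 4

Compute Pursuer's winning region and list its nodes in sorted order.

0, 1, 2, 3, 5

A0 = {5}
A1: add {0, 2} — 0 (Pursuer) has 0→5; 2 (Pursuer) has 2→5.
A2: add {1, 3} — 1 (Pursuer) has 1→0; 3 (Pursuer) has 3→2.
A3 = A2; e.g. 4 (Evader) can still go to 6. Fixed point.
Pursuer's winning region = {0, 1, 2, 3, 5}.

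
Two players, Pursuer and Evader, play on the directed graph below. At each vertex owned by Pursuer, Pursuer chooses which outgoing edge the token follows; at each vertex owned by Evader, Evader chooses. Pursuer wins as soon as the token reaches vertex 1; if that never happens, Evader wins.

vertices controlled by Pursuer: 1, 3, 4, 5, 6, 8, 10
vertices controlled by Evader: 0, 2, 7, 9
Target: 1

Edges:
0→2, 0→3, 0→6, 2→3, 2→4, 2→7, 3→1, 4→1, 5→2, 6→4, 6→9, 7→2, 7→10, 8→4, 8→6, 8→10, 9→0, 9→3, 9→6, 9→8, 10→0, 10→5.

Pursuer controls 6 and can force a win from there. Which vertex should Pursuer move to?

A0 = {1}
A1: add {3, 4} — 3 (Pursuer) has 3→1; 4 (Pursuer) has 4→1.
A2: add {6, 8} — 6 (Pursuer) has 6→4; 8 (Pursuer) has 8→4.
A3 = A2; e.g. 0 (Evader) can still go to 2. Fixed point.
From 6, successor 4 is in the attractor (rank 1); the other successor 9 is not.

4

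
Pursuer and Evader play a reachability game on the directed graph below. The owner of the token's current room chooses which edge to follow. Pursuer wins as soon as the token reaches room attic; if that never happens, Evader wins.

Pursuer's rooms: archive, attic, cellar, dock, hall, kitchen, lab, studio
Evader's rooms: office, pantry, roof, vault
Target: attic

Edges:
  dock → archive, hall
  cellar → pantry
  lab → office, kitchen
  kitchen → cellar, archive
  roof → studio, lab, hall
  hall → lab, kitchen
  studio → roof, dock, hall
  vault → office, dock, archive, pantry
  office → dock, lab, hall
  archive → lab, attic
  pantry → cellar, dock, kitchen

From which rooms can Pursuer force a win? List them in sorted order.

archive, attic, dock, hall, kitchen, lab, office, roof, studio

A0 = {attic}
A1: add {archive} — archive (Pursuer) has archive→attic.
A2: add {dock, kitchen} — dock (Pursuer) has dock→archive; kitchen (Pursuer) has kitchen→archive.
A3: add {hall, lab, studio} — studio (Pursuer) has studio→dock; lab (Pursuer) has lab→kitchen; hall (Pursuer) has hall→kitchen.
A4: add {office, roof} — roof (Evader): all of {studio, lab, hall} already in; office (Evader): all of {dock, lab, hall} already in.
A5 = A4; e.g. cellar (Pursuer) has no edge into A4. Fixed point.
Pursuer's winning region = {archive, attic, dock, hall, kitchen, lab, office, roof, studio}.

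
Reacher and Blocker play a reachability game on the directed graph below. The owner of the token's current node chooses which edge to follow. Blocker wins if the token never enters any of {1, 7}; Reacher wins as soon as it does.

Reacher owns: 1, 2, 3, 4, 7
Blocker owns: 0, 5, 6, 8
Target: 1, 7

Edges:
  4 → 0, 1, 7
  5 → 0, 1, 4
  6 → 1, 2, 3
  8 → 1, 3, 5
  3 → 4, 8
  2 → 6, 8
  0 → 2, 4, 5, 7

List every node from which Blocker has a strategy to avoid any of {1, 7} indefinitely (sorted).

A0 = {1, 7}
A1: add {4} — 4 (Reacher) has 4→1.
A2: add {3} — 3 (Reacher) has 3→4.
A3 = A2; e.g. 0 (Blocker) can still go to 2. Fixed point.
Reacher's attractor = {1, 3, 4, 7}; Blocker avoids the target exactly from the complement.

0, 2, 5, 6, 8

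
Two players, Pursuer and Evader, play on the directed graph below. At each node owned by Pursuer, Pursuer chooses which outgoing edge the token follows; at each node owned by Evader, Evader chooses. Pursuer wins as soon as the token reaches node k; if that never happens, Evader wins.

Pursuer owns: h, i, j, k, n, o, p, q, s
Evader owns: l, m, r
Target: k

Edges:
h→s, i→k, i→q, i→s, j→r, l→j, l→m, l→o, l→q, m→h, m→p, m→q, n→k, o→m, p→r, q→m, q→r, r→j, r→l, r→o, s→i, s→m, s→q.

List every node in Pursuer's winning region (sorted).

h, i, k, n, s

A0 = {k}
A1: add {i, n} — i (Pursuer) has i→k; n (Pursuer) has n→k.
A2: add {s} — s (Pursuer) has s→i.
A3: add {h} — h (Pursuer) has h→s.
A4 = A3; e.g. j (Pursuer) has no edge into A3. Fixed point.
Pursuer's winning region = {h, i, k, n, s}.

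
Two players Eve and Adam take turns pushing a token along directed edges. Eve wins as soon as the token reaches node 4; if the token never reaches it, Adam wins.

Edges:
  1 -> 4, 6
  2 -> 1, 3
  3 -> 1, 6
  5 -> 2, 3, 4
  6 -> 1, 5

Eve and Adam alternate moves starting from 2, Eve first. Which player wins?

Track states (vertex, player-to-move).
A0 = {(4,Eve), (4,Adam)}
A1: add {(1,Eve), (5,Eve)}.
A2: add {(6,Adam)}.
A3: add {(3,Eve)}.
A4: add {(2,Adam)}.
A5 = A4; e.g. (1,Adam) stays out. (2,Eve) never enters ⇒ Adam avoids the target.

Adam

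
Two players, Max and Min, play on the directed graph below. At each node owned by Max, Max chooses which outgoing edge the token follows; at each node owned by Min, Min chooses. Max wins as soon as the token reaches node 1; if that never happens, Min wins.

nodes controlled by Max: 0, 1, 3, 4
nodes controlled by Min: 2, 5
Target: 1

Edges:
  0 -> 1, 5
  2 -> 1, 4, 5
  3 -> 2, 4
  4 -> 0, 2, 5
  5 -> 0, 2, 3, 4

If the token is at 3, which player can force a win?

Max

A0 = {1}
A1: add {0} — 0 (Max) has 0→1.
A2: add {4} — 4 (Max) has 4→0.
A3: add {3} — 3 (Max) has 3→4.
A4 = A3; e.g. 2 (Min) can still go to 5. Fixed point.
3 ∈ A3, so Max can force the target.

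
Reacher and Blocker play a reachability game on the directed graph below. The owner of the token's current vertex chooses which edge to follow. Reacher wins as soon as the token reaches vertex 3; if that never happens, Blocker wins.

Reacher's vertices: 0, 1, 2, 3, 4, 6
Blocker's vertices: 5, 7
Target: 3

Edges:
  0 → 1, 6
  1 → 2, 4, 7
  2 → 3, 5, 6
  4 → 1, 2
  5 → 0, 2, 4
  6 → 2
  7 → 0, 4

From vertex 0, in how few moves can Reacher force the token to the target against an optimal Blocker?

A0 = {3}
A1: add {2} — 2 (Reacher) has 2→3.
A2: add {1, 4, 6} — 1 (Reacher) has 1→2; 4 (Reacher) has 4→2; 6 (Reacher) has 6→2.
A3: add {0} — 0 (Reacher) has 0→1.
0 enters the attractor at level 3, so Reacher can force the target in 3 moves from there.

3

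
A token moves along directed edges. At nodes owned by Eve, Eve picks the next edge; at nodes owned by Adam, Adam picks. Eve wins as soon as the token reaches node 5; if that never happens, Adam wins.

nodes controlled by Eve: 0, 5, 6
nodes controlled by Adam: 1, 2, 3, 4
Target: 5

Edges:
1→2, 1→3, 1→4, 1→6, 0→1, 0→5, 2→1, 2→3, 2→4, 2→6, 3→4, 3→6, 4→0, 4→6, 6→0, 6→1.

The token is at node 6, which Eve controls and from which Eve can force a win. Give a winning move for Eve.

0

A0 = {5}
A1: add {0} — 0 (Eve) has 0→5.
A2: add {6} — 6 (Eve) has 6→0.
A3: add {4} — 4 (Adam): all of {0, 6} already in.
A4: add {3} — 3 (Adam): all of {4, 6} already in.
A5 = A4; e.g. 1 (Adam) can still go to 2. Fixed point.
From 6, successor 0 is in the attractor (rank 1); the other successor 1 is not.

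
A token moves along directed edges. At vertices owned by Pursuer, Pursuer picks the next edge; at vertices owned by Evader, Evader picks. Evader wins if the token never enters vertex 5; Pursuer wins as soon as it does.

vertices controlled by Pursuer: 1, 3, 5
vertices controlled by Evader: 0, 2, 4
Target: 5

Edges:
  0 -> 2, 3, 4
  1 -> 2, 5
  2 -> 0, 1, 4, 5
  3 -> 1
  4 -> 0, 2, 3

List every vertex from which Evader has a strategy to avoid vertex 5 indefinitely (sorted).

0, 2, 4

A0 = {5}
A1: add {1} — 1 (Pursuer) has 1→5.
A2: add {3} — 3 (Pursuer) has 3→1.
A3 = A2; e.g. 0 (Evader) can still go to 2. Fixed point.
Pursuer's attractor = {1, 3, 5}; Evader avoids the target exactly from the complement.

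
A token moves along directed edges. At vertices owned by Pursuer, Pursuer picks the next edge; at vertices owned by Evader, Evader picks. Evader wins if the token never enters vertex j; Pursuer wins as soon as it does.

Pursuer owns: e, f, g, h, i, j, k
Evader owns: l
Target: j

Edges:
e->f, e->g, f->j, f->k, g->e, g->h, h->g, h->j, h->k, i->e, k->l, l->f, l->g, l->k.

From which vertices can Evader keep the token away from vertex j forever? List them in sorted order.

k, l

A0 = {j}
A1: add {f, h} — f (Pursuer) has f→j; h (Pursuer) has h→j.
A2: add {e, g} — e (Pursuer) has e→f; g (Pursuer) has g→h.
A3: add {i} — i (Pursuer) has i→e.
A4 = A3; e.g. k (Pursuer) has no edge into A3. Fixed point.
Pursuer's attractor = {e, f, g, h, i, j}; Evader avoids the target exactly from the complement.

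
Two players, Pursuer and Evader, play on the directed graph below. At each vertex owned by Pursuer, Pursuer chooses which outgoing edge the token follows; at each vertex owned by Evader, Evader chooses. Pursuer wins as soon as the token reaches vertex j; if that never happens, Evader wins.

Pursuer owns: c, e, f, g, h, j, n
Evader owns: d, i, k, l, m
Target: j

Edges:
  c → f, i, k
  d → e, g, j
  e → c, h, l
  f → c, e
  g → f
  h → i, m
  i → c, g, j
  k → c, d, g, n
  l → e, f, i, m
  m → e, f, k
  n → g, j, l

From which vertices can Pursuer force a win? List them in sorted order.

j, n

A0 = {j}
A1: add {n} — n (Pursuer) has n→j.
A2 = A1; e.g. c (Pursuer) has no edge into A1. Fixed point.
Pursuer's winning region = {j, n}.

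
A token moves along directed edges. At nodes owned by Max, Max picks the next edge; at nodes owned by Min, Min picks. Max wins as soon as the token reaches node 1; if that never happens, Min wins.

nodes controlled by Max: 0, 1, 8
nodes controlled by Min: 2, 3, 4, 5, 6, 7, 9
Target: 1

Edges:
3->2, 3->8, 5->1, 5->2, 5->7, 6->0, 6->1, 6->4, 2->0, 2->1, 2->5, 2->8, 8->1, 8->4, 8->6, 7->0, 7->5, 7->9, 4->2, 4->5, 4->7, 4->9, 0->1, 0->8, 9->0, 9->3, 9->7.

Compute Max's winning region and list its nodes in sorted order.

0, 1, 8

A0 = {1}
A1: add {0, 8} — 0 (Max) has 0→1; 8 (Max) has 8→1.
A2 = A1; e.g. 2 (Min) can still go to 5. Fixed point.
Max's winning region = {0, 1, 8}.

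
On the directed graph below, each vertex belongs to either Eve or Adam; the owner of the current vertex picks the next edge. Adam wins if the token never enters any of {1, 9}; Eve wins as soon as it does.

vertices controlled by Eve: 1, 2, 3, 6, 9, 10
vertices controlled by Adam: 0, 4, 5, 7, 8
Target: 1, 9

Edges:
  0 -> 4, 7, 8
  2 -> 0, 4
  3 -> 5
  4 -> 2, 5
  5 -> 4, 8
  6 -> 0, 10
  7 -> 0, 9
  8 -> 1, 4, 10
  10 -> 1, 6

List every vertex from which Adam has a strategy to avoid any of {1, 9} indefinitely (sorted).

A0 = {1, 9}
A1: add {10} — 10 (Eve) has 10→1.
A2: add {6} — 6 (Eve) has 6→10.
A3 = A2; e.g. 0 (Adam) can still go to 4. Fixed point.
Eve's attractor = {1, 6, 9, 10}; Adam avoids the target exactly from the complement.

0, 2, 3, 4, 5, 7, 8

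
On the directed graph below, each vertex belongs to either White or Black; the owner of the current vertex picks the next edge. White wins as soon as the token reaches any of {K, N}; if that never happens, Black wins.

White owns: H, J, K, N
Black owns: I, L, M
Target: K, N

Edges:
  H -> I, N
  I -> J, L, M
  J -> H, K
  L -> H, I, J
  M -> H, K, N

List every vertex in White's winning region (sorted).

H, J, K, M, N

A0 = {K, N}
A1: add {H, J} — H (White) has H→N; J (White) has J→K.
A2: add {M} — M (Black): all of {H, K, N} already in.
A3 = A2; e.g. I (Black) can still go to L. Fixed point.
White's winning region = {H, J, K, M, N}.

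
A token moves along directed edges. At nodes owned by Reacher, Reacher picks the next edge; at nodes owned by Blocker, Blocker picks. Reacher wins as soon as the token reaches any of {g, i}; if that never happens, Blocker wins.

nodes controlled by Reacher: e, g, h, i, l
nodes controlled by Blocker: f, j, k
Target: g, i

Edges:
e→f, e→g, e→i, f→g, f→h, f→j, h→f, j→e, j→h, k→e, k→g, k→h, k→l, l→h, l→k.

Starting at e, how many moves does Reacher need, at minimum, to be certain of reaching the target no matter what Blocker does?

A0 = {g, i}
A1: add {e} — e (Reacher) has e→g.
A2 = A1; e.g. f (Blocker) can still go to h. Fixed point.
e enters the attractor at level 1, so Reacher can force the target in 1 move from there.

1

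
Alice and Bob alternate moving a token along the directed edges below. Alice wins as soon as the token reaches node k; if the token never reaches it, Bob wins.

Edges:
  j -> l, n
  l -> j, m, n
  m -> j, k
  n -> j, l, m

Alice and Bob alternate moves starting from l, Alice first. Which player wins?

Bob

Track states (vertex, player-to-move).
A0 = {(k,Alice), (k,Bob)}
A1: add {(m,Alice)}.
A2 = A1; e.g. (j,Alice) stays out. (l,Alice) never enters ⇒ Bob avoids the target.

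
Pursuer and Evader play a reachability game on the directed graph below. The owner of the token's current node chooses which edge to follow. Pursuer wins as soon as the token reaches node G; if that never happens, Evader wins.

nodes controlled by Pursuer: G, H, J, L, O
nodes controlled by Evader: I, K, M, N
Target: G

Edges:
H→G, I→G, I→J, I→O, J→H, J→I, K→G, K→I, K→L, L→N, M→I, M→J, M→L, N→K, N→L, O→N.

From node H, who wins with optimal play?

Pursuer

A0 = {G}
A1: add {H} — H (Pursuer) has H→G.
H ∈ A1, so Pursuer can force the target.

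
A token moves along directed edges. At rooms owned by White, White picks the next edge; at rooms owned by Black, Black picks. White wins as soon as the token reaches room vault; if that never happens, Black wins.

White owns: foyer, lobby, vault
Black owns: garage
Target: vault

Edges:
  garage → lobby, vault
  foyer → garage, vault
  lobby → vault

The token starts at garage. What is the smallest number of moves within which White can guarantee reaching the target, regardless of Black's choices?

2

A0 = {vault}
A1: add {foyer, lobby} — foyer (White) has foyer→vault; lobby (White) has lobby→vault.
A2: add {garage} — garage (Black): all of {lobby, vault} already in.
A2 = all vertices. Fixed point.
garage enters the attractor at level 2, so White can force the target in 2 moves from there.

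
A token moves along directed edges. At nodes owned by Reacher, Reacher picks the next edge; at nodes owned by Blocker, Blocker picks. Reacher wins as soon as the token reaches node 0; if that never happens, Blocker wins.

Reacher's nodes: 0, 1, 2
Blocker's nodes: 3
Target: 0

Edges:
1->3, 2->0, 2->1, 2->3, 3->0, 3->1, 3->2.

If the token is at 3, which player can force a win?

Blocker

A0 = {0}
A1: add {2} — 2 (Reacher) has 2→0.
A2 = A1; e.g. 1 (Reacher) has no edge into A1. Fixed point.
3 never enters the attractor, so Blocker can avoid the target forever.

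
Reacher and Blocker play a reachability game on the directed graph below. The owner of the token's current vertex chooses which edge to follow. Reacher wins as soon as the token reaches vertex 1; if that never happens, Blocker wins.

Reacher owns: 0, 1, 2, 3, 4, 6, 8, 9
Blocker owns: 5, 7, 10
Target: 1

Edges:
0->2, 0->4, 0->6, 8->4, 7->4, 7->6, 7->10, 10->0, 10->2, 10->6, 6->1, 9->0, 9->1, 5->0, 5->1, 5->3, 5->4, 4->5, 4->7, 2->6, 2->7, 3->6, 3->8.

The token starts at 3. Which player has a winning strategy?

A0 = {1}
A1: add {6, 9} — 6 (Reacher) has 6→1; 9 (Reacher) has 9→1.
A2: add {0, 2, 3} — 0 (Reacher) has 0→6; 2 (Reacher) has 2→6; 3 (Reacher) has 3→6.
3 ∈ A2, so Reacher can force the target.

Reacher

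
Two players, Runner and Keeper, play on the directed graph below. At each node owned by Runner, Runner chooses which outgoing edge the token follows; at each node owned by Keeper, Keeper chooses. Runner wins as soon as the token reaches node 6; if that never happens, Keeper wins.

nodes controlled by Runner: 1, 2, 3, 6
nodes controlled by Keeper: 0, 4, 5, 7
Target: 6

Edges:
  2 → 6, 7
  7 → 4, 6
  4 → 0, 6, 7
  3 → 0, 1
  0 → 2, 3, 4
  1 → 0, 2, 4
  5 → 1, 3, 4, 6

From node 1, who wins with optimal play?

Runner

A0 = {6}
A1: add {2} — 2 (Runner) has 2→6.
A2: add {1} — 1 (Runner) has 1→2.
1 ∈ A2, so Runner can force the target.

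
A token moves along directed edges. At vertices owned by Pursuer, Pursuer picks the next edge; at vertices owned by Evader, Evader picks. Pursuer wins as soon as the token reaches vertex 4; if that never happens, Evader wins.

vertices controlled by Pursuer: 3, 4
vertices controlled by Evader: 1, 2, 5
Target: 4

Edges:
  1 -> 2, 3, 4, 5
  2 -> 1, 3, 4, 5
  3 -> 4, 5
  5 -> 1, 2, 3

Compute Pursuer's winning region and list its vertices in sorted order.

3, 4

A0 = {4}
A1: add {3} — 3 (Pursuer) has 3→4.
A2 = A1; e.g. 1 (Evader) can still go to 2. Fixed point.
Pursuer's winning region = {3, 4}.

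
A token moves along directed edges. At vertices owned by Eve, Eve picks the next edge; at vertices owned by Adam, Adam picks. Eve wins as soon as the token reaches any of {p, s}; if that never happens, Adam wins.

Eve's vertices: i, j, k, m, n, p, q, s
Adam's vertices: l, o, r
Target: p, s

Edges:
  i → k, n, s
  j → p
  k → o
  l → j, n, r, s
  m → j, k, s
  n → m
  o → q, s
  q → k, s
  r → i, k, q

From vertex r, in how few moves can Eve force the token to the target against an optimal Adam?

A0 = {p, s}
A1: add {i, j, m, q} — i (Eve) has i→s; j (Eve) has j→p; m (Eve) has m→s; q (Eve) has q→s.
A2: add {n, o} — n (Eve) has n→m; o (Adam): all of {q, s} already in.
A3: add {k} — k (Eve) has k→o.
A4: add {r} — r (Adam): all of {i, k, q} already in.
r enters the attractor at level 4, so Eve can force the target in 4 moves from there.

4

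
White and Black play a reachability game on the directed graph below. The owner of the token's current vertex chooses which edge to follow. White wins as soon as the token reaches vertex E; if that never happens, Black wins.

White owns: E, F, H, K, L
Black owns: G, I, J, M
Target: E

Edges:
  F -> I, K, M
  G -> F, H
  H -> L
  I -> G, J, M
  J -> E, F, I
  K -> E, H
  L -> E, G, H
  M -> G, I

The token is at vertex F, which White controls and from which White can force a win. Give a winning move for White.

K

A0 = {E}
A1: add {K, L} — K (White) has K→E; L (White) has L→E.
A2: add {F, H} — F (White) has F→K; H (White) has H→L.
A3: add {G} — G (Black): all of {F, H} already in.
A4 = A3; e.g. I (Black) can still go to J. Fixed point.
From F, successor K is in the attractor (rank 1); the other successors I, M are not.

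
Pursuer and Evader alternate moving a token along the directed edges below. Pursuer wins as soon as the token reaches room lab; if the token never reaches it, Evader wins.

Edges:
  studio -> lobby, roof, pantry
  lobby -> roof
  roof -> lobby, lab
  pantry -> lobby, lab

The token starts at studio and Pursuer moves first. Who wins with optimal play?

Track states (vertex, player-to-move).
A0 = {(lab,Pursuer), (lab,Evader)}
A1: add {(roof,Pursuer), (pantry,Pursuer)}.
A2: add {(lobby,Evader)}.
A3: add {(studio,Pursuer)}.
(studio,Pursuer) ∈ A3 ⇒ Pursuer forces the target.

Pursuer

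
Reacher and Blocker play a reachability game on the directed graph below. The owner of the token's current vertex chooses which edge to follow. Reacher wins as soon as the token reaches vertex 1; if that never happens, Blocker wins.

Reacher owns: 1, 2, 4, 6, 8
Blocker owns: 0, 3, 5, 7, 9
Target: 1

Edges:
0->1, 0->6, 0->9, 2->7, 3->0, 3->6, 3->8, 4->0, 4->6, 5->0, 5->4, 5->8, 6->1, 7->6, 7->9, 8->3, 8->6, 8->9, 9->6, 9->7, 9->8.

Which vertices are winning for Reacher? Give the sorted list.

1, 4, 6, 8

A0 = {1}
A1: add {6} — 6 (Reacher) has 6→1.
A2: add {4, 8} — 4 (Reacher) has 4→6; 8 (Reacher) has 8→6.
A3 = A2; e.g. 0 (Blocker) can still go to 9. Fixed point.
Reacher's winning region = {1, 4, 6, 8}.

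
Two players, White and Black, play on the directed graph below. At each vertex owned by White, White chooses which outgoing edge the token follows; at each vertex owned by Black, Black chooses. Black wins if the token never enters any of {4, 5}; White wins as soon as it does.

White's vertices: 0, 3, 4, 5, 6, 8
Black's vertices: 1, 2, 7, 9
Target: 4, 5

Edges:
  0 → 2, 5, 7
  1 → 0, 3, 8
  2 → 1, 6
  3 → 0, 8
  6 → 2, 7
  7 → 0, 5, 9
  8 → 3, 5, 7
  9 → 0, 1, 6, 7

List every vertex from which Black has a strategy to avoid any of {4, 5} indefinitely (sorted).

2, 6, 7, 9

A0 = {4, 5}
A1: add {0, 8} — 0 (White) has 0→5; 8 (White) has 8→5.
A2: add {3} — 3 (White) has 3→0.
A3: add {1} — 1 (Black): all of {0, 3, 8} already in.
A4 = A3; e.g. 2 (Black) can still go to 6. Fixed point.
White's attractor = {0, 1, 3, 4, 5, 8}; Black avoids the target exactly from the complement.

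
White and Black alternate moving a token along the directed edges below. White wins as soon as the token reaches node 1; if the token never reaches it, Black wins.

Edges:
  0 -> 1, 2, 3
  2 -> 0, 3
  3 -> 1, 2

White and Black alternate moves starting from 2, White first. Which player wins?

Black

Track states (vertex, player-to-move).
A0 = {(1,White), (1,Black)}
A1: add {(0,White), (3,White)}.
A2: add {(2,Black)}.
A3 = A2; e.g. (0,Black) stays out. (2,White) never enters ⇒ Black avoids the target.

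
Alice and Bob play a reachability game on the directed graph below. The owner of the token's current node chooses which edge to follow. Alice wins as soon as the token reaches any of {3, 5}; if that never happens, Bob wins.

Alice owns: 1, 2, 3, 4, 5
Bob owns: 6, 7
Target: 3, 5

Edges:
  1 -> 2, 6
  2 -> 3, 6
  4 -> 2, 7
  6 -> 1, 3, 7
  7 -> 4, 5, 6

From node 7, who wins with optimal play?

Bob

A0 = {3, 5}
A1: add {2} — 2 (Alice) has 2→3.
A2: add {1, 4} — 1 (Alice) has 1→2; 4 (Alice) has 4→2.
A3 = A2; e.g. 6 (Bob) can still go to 7. Fixed point.
7 never enters the attractor, so Bob can avoid the target forever.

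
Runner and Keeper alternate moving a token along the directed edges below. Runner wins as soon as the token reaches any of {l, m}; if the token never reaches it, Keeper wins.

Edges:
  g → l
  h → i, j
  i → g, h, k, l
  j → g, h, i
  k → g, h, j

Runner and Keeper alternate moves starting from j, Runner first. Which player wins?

Runner

Track states (vertex, player-to-move).
A0 = {(l,Runner), (l,Keeper), (m,Runner), (m,Keeper)}
A1: add {(g,Runner), (g,Keeper), (i,Runner)}.
A2: add {(j,Runner), (k,Runner)}.
(j,Runner) ∈ A2 ⇒ Runner forces the target.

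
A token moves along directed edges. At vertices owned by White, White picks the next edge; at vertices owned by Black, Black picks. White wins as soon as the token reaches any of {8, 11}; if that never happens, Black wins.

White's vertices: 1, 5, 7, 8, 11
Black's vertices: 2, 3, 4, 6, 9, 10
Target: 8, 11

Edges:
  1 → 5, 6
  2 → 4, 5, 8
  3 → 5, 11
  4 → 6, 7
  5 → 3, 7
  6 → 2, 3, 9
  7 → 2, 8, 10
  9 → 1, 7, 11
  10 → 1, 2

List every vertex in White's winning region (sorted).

1, 3, 5, 7, 8, 9, 11

A0 = {8, 11}
A1: add {7} — 7 (White) has 7→8.
A2: add {5} — 5 (White) has 5→7.
A3: add {1, 3} — 1 (White) has 1→5; 3 (Black): all of {5, 11} already in.
A4: add {9} — 9 (Black): all of {1, 7, 11} already in.
A5 = A4; e.g. 2 (Black) can still go to 4. Fixed point.
White's winning region = {1, 3, 5, 7, 8, 9, 11}.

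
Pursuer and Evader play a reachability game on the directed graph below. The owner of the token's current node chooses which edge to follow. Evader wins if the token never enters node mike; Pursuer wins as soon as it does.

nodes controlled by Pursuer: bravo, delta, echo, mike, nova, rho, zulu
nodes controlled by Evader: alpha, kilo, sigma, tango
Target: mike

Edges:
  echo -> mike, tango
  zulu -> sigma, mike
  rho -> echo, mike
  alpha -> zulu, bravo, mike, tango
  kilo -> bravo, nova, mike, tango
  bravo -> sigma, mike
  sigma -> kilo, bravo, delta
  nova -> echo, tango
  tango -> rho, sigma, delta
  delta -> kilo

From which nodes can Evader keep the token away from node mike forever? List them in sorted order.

A0 = {mike}
A1: add {bravo, echo, rho, zulu} — echo (Pursuer) has echo→mike; zulu (Pursuer) has zulu→mike; rho (Pursuer) has rho→mike; bravo (Pursuer) has bravo→mike.
A2: add {nova} — nova (Pursuer) has nova→echo.
A3 = A2; e.g. alpha (Evader) can still go to tango. Fixed point.
Pursuer's attractor = {bravo, echo, mike, nova, rho, zulu}; Evader avoids the target exactly from the complement.

alpha, delta, kilo, sigma, tango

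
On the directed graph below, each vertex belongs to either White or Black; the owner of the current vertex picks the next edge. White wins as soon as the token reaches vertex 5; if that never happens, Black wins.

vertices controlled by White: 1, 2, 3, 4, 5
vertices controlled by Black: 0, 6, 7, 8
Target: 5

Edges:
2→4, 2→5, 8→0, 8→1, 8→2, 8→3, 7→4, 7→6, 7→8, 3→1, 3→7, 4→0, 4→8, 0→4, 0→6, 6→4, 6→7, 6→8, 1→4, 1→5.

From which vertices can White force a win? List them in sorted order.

A0 = {5}
A1: add {1, 2} — 1 (White) has 1→5; 2 (White) has 2→5.
A2: add {3} — 3 (White) has 3→1.
A3 = A2; e.g. 0 (Black) can still go to 4. Fixed point.
White's winning region = {1, 2, 3, 5}.

1, 2, 3, 5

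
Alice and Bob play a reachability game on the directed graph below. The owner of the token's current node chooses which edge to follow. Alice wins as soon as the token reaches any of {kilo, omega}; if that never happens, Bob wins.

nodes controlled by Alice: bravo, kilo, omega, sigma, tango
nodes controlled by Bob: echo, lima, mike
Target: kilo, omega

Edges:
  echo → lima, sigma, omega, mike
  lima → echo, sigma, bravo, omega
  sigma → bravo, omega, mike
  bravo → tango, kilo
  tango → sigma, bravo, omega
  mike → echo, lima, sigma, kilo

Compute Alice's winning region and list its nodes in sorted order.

A0 = {kilo, omega}
A1: add {bravo, sigma, tango} — sigma (Alice) has sigma→omega; bravo (Alice) has bravo→kilo; tango (Alice) has tango→omega.
A2 = A1; e.g. echo (Bob) can still go to lima. Fixed point.
Alice's winning region = {bravo, kilo, omega, sigma, tango}.

bravo, kilo, omega, sigma, tango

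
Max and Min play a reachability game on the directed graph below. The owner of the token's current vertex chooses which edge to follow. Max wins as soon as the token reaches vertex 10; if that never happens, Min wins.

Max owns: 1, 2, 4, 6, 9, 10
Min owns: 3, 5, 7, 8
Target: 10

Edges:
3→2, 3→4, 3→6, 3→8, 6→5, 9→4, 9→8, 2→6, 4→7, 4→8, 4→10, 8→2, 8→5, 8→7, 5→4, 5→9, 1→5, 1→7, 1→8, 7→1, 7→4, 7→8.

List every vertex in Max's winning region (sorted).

1, 2, 4, 5, 6, 9, 10

A0 = {10}
A1: add {4} — 4 (Max) has 4→10.
A2: add {9} — 9 (Max) has 9→4.
A3: add {5} — 5 (Min): all of {4, 9} already in.
A4: add {1, 6} — 1 (Max) has 1→5; 6 (Max) has 6→5.
A5: add {2} — 2 (Max) has 2→6.
A6 = A5; e.g. 3 (Min) can still go to 8. Fixed point.
Max's winning region = {1, 2, 4, 5, 6, 9, 10}.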